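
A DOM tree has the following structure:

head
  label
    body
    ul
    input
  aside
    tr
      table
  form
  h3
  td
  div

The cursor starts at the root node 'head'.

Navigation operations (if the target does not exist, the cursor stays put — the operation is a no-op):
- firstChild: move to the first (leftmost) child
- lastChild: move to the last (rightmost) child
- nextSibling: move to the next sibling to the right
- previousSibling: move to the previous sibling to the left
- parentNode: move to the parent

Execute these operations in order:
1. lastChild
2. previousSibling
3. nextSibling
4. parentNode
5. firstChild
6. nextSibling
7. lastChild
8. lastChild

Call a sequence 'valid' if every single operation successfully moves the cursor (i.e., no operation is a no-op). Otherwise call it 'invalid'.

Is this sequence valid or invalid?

After 1 (lastChild): div
After 2 (previousSibling): td
After 3 (nextSibling): div
After 4 (parentNode): head
After 5 (firstChild): label
After 6 (nextSibling): aside
After 7 (lastChild): tr
After 8 (lastChild): table

Answer: valid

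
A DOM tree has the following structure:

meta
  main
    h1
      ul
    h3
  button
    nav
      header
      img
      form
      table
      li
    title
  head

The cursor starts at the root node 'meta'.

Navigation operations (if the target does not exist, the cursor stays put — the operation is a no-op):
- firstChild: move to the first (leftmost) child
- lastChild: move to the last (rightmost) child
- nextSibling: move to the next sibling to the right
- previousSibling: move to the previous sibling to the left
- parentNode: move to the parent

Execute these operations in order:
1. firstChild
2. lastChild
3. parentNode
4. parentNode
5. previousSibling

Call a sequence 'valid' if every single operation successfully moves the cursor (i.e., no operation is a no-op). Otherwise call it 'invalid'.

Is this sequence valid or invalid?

Answer: invalid

Derivation:
After 1 (firstChild): main
After 2 (lastChild): h3
After 3 (parentNode): main
After 4 (parentNode): meta
After 5 (previousSibling): meta (no-op, stayed)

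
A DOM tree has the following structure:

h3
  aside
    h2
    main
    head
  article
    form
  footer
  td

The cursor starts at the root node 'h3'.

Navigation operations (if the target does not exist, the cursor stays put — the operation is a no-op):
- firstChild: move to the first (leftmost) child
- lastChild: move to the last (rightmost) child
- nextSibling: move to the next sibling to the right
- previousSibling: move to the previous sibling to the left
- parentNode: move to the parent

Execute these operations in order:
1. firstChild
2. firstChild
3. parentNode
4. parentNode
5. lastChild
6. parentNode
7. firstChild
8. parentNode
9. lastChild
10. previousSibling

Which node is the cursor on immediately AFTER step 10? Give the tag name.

Answer: footer

Derivation:
After 1 (firstChild): aside
After 2 (firstChild): h2
After 3 (parentNode): aside
After 4 (parentNode): h3
After 5 (lastChild): td
After 6 (parentNode): h3
After 7 (firstChild): aside
After 8 (parentNode): h3
After 9 (lastChild): td
After 10 (previousSibling): footer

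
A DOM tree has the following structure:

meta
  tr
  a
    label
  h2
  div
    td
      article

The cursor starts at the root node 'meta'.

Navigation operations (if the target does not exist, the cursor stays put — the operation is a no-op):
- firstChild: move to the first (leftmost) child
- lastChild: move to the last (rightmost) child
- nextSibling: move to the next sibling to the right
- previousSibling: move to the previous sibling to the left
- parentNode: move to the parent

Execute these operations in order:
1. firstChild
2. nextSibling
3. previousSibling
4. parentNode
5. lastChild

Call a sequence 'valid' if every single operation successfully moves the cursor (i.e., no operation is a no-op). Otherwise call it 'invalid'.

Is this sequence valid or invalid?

After 1 (firstChild): tr
After 2 (nextSibling): a
After 3 (previousSibling): tr
After 4 (parentNode): meta
After 5 (lastChild): div

Answer: valid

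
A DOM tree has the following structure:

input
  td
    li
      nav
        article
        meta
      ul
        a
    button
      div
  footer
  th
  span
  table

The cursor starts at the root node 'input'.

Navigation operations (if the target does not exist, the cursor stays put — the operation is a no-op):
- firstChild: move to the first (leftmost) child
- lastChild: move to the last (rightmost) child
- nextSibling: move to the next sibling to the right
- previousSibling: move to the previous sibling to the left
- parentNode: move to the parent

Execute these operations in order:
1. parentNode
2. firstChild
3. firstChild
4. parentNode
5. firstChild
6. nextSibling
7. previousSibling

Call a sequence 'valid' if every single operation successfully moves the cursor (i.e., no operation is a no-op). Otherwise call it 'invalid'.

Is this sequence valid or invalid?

After 1 (parentNode): input (no-op, stayed)
After 2 (firstChild): td
After 3 (firstChild): li
After 4 (parentNode): td
After 5 (firstChild): li
After 6 (nextSibling): button
After 7 (previousSibling): li

Answer: invalid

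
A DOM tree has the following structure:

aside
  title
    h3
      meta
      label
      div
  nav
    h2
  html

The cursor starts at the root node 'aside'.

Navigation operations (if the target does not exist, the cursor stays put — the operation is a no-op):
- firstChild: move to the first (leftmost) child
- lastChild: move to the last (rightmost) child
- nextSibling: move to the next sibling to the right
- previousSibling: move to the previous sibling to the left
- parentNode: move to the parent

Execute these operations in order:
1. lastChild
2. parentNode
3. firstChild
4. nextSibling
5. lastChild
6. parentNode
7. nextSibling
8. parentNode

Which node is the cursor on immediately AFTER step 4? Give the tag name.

Answer: nav

Derivation:
After 1 (lastChild): html
After 2 (parentNode): aside
After 3 (firstChild): title
After 4 (nextSibling): nav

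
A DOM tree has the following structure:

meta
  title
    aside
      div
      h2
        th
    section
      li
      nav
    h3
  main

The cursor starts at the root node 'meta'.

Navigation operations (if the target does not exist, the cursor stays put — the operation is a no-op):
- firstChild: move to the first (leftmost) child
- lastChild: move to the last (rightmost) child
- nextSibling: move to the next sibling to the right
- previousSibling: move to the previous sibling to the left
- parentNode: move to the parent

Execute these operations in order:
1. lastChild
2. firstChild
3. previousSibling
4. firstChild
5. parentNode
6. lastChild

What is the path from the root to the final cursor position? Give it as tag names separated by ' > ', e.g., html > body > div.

Answer: meta > title > h3

Derivation:
After 1 (lastChild): main
After 2 (firstChild): main (no-op, stayed)
After 3 (previousSibling): title
After 4 (firstChild): aside
After 5 (parentNode): title
After 6 (lastChild): h3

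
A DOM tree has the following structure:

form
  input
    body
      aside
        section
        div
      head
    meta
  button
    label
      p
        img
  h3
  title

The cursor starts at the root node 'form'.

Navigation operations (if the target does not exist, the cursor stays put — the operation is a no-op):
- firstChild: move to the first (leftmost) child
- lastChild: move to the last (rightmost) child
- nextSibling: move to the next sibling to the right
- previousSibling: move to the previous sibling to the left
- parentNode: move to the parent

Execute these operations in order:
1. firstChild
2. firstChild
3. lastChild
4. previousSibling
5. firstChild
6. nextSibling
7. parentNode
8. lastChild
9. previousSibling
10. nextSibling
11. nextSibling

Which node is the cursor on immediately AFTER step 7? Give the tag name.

After 1 (firstChild): input
After 2 (firstChild): body
After 3 (lastChild): head
After 4 (previousSibling): aside
After 5 (firstChild): section
After 6 (nextSibling): div
After 7 (parentNode): aside

Answer: aside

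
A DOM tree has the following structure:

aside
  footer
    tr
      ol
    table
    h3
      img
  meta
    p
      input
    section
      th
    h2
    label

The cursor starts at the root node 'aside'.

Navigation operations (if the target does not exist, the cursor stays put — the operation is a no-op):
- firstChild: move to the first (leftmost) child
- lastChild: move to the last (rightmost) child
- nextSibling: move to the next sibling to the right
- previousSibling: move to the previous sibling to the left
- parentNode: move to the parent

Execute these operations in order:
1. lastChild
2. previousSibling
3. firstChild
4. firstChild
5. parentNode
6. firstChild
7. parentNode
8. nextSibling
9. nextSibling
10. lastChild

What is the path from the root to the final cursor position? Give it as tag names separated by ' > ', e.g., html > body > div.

Answer: aside > footer > h3 > img

Derivation:
After 1 (lastChild): meta
After 2 (previousSibling): footer
After 3 (firstChild): tr
After 4 (firstChild): ol
After 5 (parentNode): tr
After 6 (firstChild): ol
After 7 (parentNode): tr
After 8 (nextSibling): table
After 9 (nextSibling): h3
After 10 (lastChild): img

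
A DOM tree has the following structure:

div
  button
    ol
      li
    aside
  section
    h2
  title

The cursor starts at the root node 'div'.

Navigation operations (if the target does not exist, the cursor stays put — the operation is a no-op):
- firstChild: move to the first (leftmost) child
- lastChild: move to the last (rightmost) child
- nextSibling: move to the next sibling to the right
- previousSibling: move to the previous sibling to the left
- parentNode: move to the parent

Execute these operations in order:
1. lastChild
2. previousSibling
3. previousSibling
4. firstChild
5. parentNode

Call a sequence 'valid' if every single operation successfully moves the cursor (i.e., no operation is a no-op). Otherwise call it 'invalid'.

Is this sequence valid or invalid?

Answer: valid

Derivation:
After 1 (lastChild): title
After 2 (previousSibling): section
After 3 (previousSibling): button
After 4 (firstChild): ol
After 5 (parentNode): button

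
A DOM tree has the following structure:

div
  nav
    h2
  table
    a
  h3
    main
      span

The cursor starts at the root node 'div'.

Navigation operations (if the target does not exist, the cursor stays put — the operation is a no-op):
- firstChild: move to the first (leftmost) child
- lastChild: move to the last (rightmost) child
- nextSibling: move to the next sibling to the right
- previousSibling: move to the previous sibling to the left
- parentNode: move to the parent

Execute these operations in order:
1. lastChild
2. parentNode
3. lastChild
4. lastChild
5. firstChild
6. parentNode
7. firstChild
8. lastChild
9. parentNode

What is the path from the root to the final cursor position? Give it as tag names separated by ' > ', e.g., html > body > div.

Answer: div > h3 > main

Derivation:
After 1 (lastChild): h3
After 2 (parentNode): div
After 3 (lastChild): h3
After 4 (lastChild): main
After 5 (firstChild): span
After 6 (parentNode): main
After 7 (firstChild): span
After 8 (lastChild): span (no-op, stayed)
After 9 (parentNode): main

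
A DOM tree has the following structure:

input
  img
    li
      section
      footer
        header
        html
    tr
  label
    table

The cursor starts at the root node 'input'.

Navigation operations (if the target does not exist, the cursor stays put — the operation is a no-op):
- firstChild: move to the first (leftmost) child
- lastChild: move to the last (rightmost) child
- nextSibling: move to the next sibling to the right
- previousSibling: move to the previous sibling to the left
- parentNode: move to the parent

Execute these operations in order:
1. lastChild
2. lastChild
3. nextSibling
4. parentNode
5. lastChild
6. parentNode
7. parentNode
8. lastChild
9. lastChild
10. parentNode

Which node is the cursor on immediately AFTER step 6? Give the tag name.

After 1 (lastChild): label
After 2 (lastChild): table
After 3 (nextSibling): table (no-op, stayed)
After 4 (parentNode): label
After 5 (lastChild): table
After 6 (parentNode): label

Answer: label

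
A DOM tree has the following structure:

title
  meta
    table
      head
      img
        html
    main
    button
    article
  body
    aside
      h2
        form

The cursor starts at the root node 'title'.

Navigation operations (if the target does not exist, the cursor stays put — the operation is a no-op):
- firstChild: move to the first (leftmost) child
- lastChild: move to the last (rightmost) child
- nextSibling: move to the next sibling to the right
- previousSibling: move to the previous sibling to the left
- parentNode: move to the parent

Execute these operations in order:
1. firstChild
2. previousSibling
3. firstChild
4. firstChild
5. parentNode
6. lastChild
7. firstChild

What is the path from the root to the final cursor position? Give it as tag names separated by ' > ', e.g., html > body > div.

Answer: title > meta > table > img > html

Derivation:
After 1 (firstChild): meta
After 2 (previousSibling): meta (no-op, stayed)
After 3 (firstChild): table
After 4 (firstChild): head
After 5 (parentNode): table
After 6 (lastChild): img
After 7 (firstChild): html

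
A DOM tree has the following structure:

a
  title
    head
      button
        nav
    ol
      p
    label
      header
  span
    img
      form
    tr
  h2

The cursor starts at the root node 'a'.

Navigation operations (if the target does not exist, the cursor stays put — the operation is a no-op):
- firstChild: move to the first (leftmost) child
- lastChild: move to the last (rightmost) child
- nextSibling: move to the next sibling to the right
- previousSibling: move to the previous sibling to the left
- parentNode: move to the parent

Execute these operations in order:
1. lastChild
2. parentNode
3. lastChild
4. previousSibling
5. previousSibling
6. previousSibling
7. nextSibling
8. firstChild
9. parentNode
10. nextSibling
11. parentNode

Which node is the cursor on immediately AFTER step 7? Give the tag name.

Answer: span

Derivation:
After 1 (lastChild): h2
After 2 (parentNode): a
After 3 (lastChild): h2
After 4 (previousSibling): span
After 5 (previousSibling): title
After 6 (previousSibling): title (no-op, stayed)
After 7 (nextSibling): span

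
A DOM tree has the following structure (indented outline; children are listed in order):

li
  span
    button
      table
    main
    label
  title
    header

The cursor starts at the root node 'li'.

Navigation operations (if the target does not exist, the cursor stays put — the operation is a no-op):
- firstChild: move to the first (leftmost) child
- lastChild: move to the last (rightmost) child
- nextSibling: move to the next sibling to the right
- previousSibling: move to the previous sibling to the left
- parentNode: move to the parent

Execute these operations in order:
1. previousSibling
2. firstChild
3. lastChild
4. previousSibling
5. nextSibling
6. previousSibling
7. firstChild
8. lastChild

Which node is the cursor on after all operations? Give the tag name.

Answer: main

Derivation:
After 1 (previousSibling): li (no-op, stayed)
After 2 (firstChild): span
After 3 (lastChild): label
After 4 (previousSibling): main
After 5 (nextSibling): label
After 6 (previousSibling): main
After 7 (firstChild): main (no-op, stayed)
After 8 (lastChild): main (no-op, stayed)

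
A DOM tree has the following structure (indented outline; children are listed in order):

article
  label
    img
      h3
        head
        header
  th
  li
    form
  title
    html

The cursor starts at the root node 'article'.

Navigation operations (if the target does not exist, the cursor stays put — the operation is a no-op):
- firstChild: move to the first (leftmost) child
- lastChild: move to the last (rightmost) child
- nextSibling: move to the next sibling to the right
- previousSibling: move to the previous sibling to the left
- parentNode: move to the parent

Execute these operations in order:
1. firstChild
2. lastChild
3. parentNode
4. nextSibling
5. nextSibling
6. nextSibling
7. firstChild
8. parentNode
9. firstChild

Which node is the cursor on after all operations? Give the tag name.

Answer: html

Derivation:
After 1 (firstChild): label
After 2 (lastChild): img
After 3 (parentNode): label
After 4 (nextSibling): th
After 5 (nextSibling): li
After 6 (nextSibling): title
After 7 (firstChild): html
After 8 (parentNode): title
After 9 (firstChild): html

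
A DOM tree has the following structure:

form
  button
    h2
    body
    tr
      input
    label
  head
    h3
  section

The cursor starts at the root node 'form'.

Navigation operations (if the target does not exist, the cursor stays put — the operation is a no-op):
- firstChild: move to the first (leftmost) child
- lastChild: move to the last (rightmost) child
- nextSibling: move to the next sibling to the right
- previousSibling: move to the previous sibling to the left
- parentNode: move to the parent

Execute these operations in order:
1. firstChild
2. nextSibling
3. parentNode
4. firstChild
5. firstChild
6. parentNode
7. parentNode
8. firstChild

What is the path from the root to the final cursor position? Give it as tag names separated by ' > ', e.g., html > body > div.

After 1 (firstChild): button
After 2 (nextSibling): head
After 3 (parentNode): form
After 4 (firstChild): button
After 5 (firstChild): h2
After 6 (parentNode): button
After 7 (parentNode): form
After 8 (firstChild): button

Answer: form > button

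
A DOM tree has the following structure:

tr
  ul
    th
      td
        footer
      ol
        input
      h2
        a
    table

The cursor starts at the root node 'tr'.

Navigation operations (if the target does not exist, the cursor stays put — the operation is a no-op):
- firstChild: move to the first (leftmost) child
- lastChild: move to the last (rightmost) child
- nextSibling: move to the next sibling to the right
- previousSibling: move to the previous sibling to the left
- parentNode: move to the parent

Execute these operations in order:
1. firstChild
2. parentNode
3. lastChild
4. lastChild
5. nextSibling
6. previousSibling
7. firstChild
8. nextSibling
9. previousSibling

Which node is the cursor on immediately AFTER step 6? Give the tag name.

After 1 (firstChild): ul
After 2 (parentNode): tr
After 3 (lastChild): ul
After 4 (lastChild): table
After 5 (nextSibling): table (no-op, stayed)
After 6 (previousSibling): th

Answer: th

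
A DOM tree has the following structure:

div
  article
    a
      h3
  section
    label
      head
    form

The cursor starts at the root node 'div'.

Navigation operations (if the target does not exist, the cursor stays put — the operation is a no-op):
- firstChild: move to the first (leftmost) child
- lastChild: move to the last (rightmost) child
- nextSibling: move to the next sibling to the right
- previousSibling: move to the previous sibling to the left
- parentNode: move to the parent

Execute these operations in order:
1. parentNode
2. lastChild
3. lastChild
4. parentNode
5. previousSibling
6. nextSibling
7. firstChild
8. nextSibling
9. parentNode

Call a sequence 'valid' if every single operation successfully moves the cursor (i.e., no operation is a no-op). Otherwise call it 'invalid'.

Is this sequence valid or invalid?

Answer: invalid

Derivation:
After 1 (parentNode): div (no-op, stayed)
After 2 (lastChild): section
After 3 (lastChild): form
After 4 (parentNode): section
After 5 (previousSibling): article
After 6 (nextSibling): section
After 7 (firstChild): label
After 8 (nextSibling): form
After 9 (parentNode): section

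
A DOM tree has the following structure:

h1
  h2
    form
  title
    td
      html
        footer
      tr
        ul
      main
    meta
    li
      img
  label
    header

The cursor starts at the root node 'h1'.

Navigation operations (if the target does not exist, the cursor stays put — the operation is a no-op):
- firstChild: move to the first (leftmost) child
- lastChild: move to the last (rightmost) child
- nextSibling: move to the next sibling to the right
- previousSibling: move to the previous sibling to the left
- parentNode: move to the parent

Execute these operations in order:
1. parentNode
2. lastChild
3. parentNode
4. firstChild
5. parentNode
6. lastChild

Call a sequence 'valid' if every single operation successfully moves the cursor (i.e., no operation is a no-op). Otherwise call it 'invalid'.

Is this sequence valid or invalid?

After 1 (parentNode): h1 (no-op, stayed)
After 2 (lastChild): label
After 3 (parentNode): h1
After 4 (firstChild): h2
After 5 (parentNode): h1
After 6 (lastChild): label

Answer: invalid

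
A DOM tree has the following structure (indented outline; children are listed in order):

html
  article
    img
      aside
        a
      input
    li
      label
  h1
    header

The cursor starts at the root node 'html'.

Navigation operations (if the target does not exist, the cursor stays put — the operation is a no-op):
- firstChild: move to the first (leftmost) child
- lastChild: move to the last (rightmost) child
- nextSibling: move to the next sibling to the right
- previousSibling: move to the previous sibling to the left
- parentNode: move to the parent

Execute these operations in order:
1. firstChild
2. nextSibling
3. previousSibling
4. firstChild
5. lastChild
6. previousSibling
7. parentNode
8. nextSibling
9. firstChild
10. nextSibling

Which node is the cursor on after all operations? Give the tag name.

Answer: label

Derivation:
After 1 (firstChild): article
After 2 (nextSibling): h1
After 3 (previousSibling): article
After 4 (firstChild): img
After 5 (lastChild): input
After 6 (previousSibling): aside
After 7 (parentNode): img
After 8 (nextSibling): li
After 9 (firstChild): label
After 10 (nextSibling): label (no-op, stayed)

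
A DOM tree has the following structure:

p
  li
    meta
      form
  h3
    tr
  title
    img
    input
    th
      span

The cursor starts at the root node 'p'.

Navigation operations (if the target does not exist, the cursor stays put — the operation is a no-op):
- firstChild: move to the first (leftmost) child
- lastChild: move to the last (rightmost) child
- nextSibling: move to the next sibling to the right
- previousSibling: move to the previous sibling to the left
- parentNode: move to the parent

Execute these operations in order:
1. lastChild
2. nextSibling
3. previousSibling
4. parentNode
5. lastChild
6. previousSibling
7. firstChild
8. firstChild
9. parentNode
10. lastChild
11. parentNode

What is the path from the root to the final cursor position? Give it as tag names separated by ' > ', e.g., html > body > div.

Answer: p > h3

Derivation:
After 1 (lastChild): title
After 2 (nextSibling): title (no-op, stayed)
After 3 (previousSibling): h3
After 4 (parentNode): p
After 5 (lastChild): title
After 6 (previousSibling): h3
After 7 (firstChild): tr
After 8 (firstChild): tr (no-op, stayed)
After 9 (parentNode): h3
After 10 (lastChild): tr
After 11 (parentNode): h3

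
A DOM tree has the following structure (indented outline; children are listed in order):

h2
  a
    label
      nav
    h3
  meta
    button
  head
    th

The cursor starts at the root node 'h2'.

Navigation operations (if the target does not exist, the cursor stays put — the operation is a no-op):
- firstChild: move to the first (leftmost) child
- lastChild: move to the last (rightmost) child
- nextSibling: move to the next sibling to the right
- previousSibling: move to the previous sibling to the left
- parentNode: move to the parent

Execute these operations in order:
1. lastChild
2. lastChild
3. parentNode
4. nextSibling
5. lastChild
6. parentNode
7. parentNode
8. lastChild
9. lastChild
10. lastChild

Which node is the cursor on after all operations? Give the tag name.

After 1 (lastChild): head
After 2 (lastChild): th
After 3 (parentNode): head
After 4 (nextSibling): head (no-op, stayed)
After 5 (lastChild): th
After 6 (parentNode): head
After 7 (parentNode): h2
After 8 (lastChild): head
After 9 (lastChild): th
After 10 (lastChild): th (no-op, stayed)

Answer: th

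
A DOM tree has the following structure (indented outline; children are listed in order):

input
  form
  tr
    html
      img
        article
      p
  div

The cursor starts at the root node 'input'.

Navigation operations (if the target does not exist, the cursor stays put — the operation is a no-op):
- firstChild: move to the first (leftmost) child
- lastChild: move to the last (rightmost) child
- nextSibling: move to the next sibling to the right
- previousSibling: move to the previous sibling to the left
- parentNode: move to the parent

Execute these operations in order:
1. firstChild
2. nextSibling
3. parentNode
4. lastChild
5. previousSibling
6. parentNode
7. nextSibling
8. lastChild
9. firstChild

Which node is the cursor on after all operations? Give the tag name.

After 1 (firstChild): form
After 2 (nextSibling): tr
After 3 (parentNode): input
After 4 (lastChild): div
After 5 (previousSibling): tr
After 6 (parentNode): input
After 7 (nextSibling): input (no-op, stayed)
After 8 (lastChild): div
After 9 (firstChild): div (no-op, stayed)

Answer: div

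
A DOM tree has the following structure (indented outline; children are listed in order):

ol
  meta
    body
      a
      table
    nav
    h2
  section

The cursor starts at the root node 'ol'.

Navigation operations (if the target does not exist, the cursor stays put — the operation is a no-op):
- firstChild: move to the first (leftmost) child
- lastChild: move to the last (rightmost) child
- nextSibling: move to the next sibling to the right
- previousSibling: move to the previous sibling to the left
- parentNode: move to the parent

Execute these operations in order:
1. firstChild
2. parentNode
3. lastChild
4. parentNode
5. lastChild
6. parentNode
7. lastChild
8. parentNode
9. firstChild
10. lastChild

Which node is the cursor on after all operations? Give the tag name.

Answer: h2

Derivation:
After 1 (firstChild): meta
After 2 (parentNode): ol
After 3 (lastChild): section
After 4 (parentNode): ol
After 5 (lastChild): section
After 6 (parentNode): ol
After 7 (lastChild): section
After 8 (parentNode): ol
After 9 (firstChild): meta
After 10 (lastChild): h2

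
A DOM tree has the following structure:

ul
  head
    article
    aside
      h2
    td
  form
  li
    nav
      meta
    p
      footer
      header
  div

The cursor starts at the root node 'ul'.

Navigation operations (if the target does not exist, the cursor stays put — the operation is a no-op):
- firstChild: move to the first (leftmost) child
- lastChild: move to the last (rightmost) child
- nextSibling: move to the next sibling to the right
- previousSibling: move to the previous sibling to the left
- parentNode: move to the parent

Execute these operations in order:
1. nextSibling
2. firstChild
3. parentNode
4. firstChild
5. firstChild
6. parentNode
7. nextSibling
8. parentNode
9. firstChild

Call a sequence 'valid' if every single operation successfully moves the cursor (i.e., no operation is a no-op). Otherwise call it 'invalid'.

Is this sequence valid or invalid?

After 1 (nextSibling): ul (no-op, stayed)
After 2 (firstChild): head
After 3 (parentNode): ul
After 4 (firstChild): head
After 5 (firstChild): article
After 6 (parentNode): head
After 7 (nextSibling): form
After 8 (parentNode): ul
After 9 (firstChild): head

Answer: invalid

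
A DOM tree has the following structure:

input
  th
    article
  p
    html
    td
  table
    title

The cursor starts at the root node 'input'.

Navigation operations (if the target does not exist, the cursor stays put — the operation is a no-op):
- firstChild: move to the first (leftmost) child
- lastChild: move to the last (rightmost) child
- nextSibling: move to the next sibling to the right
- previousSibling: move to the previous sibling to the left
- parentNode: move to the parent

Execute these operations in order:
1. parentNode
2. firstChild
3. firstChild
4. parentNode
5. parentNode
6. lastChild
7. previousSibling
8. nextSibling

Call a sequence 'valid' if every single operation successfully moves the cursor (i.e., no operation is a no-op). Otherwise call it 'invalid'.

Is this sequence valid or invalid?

After 1 (parentNode): input (no-op, stayed)
After 2 (firstChild): th
After 3 (firstChild): article
After 4 (parentNode): th
After 5 (parentNode): input
After 6 (lastChild): table
After 7 (previousSibling): p
After 8 (nextSibling): table

Answer: invalid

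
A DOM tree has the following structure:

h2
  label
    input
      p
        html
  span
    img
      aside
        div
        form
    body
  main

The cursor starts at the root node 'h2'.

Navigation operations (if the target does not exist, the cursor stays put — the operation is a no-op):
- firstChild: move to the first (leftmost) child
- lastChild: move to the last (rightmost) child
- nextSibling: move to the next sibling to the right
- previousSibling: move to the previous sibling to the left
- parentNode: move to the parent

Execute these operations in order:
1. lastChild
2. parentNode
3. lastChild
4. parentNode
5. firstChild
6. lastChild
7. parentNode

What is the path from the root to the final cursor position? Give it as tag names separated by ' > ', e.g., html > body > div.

After 1 (lastChild): main
After 2 (parentNode): h2
After 3 (lastChild): main
After 4 (parentNode): h2
After 5 (firstChild): label
After 6 (lastChild): input
After 7 (parentNode): label

Answer: h2 > label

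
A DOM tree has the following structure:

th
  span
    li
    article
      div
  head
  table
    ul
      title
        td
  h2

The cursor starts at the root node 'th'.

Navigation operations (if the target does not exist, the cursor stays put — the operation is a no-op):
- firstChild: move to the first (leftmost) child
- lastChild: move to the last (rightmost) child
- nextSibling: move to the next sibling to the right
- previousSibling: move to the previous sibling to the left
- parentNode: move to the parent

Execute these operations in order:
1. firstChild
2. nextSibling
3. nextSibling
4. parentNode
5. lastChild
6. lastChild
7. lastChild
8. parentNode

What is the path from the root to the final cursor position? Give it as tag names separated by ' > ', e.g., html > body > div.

Answer: th

Derivation:
After 1 (firstChild): span
After 2 (nextSibling): head
After 3 (nextSibling): table
After 4 (parentNode): th
After 5 (lastChild): h2
After 6 (lastChild): h2 (no-op, stayed)
After 7 (lastChild): h2 (no-op, stayed)
After 8 (parentNode): th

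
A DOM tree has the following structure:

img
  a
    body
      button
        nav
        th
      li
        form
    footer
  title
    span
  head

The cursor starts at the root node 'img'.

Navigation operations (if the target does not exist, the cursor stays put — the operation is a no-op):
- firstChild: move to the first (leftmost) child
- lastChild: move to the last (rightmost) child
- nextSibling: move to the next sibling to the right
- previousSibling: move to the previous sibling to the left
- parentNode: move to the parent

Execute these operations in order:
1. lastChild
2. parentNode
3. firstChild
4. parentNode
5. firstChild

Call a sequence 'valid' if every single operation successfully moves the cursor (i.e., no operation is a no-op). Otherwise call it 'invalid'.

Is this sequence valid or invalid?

After 1 (lastChild): head
After 2 (parentNode): img
After 3 (firstChild): a
After 4 (parentNode): img
After 5 (firstChild): a

Answer: valid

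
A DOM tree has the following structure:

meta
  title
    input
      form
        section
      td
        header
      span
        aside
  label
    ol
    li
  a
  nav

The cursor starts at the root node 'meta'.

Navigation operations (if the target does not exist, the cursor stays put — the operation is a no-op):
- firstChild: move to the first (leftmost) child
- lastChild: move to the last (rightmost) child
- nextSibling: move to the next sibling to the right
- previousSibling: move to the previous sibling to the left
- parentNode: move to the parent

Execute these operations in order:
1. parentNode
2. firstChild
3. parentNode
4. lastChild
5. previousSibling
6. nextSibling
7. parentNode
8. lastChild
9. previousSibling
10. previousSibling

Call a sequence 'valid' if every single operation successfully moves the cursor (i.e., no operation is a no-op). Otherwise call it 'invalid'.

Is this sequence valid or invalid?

Answer: invalid

Derivation:
After 1 (parentNode): meta (no-op, stayed)
After 2 (firstChild): title
After 3 (parentNode): meta
After 4 (lastChild): nav
After 5 (previousSibling): a
After 6 (nextSibling): nav
After 7 (parentNode): meta
After 8 (lastChild): nav
After 9 (previousSibling): a
After 10 (previousSibling): label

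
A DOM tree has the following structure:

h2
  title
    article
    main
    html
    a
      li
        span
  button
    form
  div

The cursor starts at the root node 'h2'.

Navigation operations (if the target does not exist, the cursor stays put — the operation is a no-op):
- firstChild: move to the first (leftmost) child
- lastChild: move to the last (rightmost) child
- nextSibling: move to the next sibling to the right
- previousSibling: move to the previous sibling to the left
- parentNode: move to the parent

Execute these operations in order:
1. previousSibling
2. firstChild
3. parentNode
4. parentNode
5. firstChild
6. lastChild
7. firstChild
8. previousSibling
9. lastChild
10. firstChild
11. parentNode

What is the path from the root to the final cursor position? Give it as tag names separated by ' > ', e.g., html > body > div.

After 1 (previousSibling): h2 (no-op, stayed)
After 2 (firstChild): title
After 3 (parentNode): h2
After 4 (parentNode): h2 (no-op, stayed)
After 5 (firstChild): title
After 6 (lastChild): a
After 7 (firstChild): li
After 8 (previousSibling): li (no-op, stayed)
After 9 (lastChild): span
After 10 (firstChild): span (no-op, stayed)
After 11 (parentNode): li

Answer: h2 > title > a > li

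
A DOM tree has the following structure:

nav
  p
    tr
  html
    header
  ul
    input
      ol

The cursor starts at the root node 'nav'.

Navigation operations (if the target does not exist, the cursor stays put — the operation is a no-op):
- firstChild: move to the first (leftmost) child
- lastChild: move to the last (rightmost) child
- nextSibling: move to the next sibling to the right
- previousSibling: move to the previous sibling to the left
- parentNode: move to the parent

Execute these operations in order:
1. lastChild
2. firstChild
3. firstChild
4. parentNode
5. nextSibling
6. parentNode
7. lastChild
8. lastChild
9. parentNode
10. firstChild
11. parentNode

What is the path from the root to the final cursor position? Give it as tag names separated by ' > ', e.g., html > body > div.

After 1 (lastChild): ul
After 2 (firstChild): input
After 3 (firstChild): ol
After 4 (parentNode): input
After 5 (nextSibling): input (no-op, stayed)
After 6 (parentNode): ul
After 7 (lastChild): input
After 8 (lastChild): ol
After 9 (parentNode): input
After 10 (firstChild): ol
After 11 (parentNode): input

Answer: nav > ul > input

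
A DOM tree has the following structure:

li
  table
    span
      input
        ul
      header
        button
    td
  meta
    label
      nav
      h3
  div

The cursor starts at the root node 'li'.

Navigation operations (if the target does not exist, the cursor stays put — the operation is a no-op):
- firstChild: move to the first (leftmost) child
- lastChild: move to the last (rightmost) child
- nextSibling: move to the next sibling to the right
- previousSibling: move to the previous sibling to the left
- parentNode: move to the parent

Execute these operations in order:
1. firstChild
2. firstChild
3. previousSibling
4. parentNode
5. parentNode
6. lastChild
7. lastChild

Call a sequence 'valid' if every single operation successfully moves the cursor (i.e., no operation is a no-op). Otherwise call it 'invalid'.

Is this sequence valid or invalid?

Answer: invalid

Derivation:
After 1 (firstChild): table
After 2 (firstChild): span
After 3 (previousSibling): span (no-op, stayed)
After 4 (parentNode): table
After 5 (parentNode): li
After 6 (lastChild): div
After 7 (lastChild): div (no-op, stayed)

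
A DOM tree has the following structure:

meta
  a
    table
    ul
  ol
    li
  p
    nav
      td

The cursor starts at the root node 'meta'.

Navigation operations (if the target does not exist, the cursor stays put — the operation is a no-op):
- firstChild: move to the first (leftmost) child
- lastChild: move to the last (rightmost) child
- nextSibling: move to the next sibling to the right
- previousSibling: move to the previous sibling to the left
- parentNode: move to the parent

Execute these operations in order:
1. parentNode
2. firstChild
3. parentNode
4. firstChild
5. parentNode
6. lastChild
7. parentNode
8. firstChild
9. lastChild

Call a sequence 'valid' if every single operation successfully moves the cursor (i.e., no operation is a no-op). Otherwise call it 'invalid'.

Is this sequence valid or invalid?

Answer: invalid

Derivation:
After 1 (parentNode): meta (no-op, stayed)
After 2 (firstChild): a
After 3 (parentNode): meta
After 4 (firstChild): a
After 5 (parentNode): meta
After 6 (lastChild): p
After 7 (parentNode): meta
After 8 (firstChild): a
After 9 (lastChild): ul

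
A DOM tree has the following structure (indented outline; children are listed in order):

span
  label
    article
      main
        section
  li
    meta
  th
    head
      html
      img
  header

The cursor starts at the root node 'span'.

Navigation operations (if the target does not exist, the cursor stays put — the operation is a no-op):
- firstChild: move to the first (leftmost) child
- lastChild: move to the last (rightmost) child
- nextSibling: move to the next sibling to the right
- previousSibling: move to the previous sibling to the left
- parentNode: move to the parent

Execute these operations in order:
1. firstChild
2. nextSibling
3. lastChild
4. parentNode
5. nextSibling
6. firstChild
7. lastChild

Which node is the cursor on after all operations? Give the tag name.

After 1 (firstChild): label
After 2 (nextSibling): li
After 3 (lastChild): meta
After 4 (parentNode): li
After 5 (nextSibling): th
After 6 (firstChild): head
After 7 (lastChild): img

Answer: img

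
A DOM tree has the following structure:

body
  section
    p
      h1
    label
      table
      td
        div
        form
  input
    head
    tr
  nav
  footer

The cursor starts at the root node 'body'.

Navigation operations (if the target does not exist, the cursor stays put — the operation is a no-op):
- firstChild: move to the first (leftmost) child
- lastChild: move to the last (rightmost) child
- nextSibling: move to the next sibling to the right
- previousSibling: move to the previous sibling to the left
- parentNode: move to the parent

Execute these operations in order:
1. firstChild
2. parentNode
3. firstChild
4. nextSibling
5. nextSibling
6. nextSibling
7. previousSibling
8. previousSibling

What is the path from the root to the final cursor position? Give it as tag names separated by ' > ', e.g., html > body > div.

After 1 (firstChild): section
After 2 (parentNode): body
After 3 (firstChild): section
After 4 (nextSibling): input
After 5 (nextSibling): nav
After 6 (nextSibling): footer
After 7 (previousSibling): nav
After 8 (previousSibling): input

Answer: body > input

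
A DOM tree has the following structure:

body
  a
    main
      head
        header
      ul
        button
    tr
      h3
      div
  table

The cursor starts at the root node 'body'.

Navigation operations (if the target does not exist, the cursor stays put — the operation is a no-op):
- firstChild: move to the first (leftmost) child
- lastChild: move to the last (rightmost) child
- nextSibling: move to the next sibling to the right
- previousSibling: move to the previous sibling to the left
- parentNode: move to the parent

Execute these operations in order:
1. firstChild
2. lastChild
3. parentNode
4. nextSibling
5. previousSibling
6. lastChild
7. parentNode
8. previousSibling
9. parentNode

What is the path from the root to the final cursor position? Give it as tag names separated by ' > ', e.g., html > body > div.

Answer: body

Derivation:
After 1 (firstChild): a
After 2 (lastChild): tr
After 3 (parentNode): a
After 4 (nextSibling): table
After 5 (previousSibling): a
After 6 (lastChild): tr
After 7 (parentNode): a
After 8 (previousSibling): a (no-op, stayed)
After 9 (parentNode): body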